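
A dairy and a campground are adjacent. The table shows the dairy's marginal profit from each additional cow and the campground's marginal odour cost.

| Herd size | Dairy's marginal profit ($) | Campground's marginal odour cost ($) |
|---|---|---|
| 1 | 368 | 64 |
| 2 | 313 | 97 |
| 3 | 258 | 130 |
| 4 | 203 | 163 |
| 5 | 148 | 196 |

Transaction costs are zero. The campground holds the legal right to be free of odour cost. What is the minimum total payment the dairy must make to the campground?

Efficient level: marginal profit ≥ marginal odour cost through level 4, so k* = 4.
With the campground holding the right, the dairy must at least compensate total damage at k*: 64 + 97 + 130 + 163 = 454.

$454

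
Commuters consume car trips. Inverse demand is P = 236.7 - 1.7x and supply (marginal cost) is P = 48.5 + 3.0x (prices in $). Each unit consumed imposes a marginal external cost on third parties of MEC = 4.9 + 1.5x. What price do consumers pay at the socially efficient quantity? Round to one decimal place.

Social marginal benefit = demand − MEC = 231.8 - 3.2x.
Set SMB = MC: 231.8 - 3.2x = 48.5 + 3.0x → x* = 29.5645.
Consumer price on the demand curve at x*: 236.7 − 1.7×29.5645 = 186.4404.

P = $186.4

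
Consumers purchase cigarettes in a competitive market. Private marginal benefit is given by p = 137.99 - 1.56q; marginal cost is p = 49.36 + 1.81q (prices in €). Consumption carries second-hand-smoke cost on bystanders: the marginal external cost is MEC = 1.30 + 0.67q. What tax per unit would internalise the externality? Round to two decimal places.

Social marginal benefit = demand − MEC = 136.69 - 2.23q.
Set SMB = MC: 136.69 - 2.23q = 49.36 + 1.81q → q* = 21.6163.
The Pigouvian tax equals MEC at q*: 1.30 + 0.67×21.6163 = 15.7829.

tax = €15.78 per unit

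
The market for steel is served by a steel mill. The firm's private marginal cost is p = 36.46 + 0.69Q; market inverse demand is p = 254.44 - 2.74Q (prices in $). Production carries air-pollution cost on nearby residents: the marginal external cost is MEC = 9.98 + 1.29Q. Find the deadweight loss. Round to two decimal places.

Market equilibrium (private): 36.46 + 0.69Q = 254.44 - 2.74Q → Q_m = 63.5510.
Social marginal cost = private MC + MEC = 46.44 + 1.98Q.
Set SMC = demand: 46.44 + 1.98Q = 254.44 - 2.74Q → Q* = 44.0678.
Between Q* and Q_m the wedge SMC − demand runs linearly from 0 to MEC(Q_m), so the loss is a triangle.
DWL = ½ × 19.4832 × 91.9608 = 895.8453.

DWL = $895.85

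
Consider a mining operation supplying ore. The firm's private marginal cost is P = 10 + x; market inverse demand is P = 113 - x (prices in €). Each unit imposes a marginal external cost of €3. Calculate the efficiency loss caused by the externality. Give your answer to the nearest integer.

DWL = €2

Market equilibrium (private): 10 + x = 113 - x → x_m = 51.5000.
Social marginal cost = private MC + MEC = 13 + x.
Set SMC = demand: 13 + x = 113 - x → x* = 50.0000.
The welfare-loss triangle has base |x_m − x*| and height MEC(x_m) (the vertical gap between SMC and demand is zero at x* and MEC at x_m).
DWL = ½ × 1.5000 × 3.0000 = 2.2500.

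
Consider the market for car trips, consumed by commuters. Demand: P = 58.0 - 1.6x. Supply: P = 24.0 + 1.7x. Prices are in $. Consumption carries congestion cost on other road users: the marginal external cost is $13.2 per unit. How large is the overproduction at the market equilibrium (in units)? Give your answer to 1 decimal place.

Market equilibrium (private): 24.0 + 1.7x = 58.0 - 1.6x → x_m = 10.3030.
Social marginal benefit = demand − MEC = 44.8 - 1.6x.
Set SMB = MC: 44.8 - 1.6x = 24.0 + 1.7x → x* = 6.3030.
Gap = |10.3030 − 6.3030| = 4.0000.

4.0 units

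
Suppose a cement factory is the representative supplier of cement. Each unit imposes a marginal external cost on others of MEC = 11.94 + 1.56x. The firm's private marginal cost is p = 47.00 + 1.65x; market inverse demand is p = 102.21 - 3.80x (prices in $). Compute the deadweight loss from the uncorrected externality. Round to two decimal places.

Market equilibrium (private): 47.00 + 1.65x = 102.21 - 3.80x → x_m = 10.1303.
Social marginal cost = private MC + MEC = 58.94 + 3.21x.
Set SMC = demand: 58.94 + 3.21x = 102.21 - 3.80x → x* = 6.1726.
Height of the DWL triangle at x_m is SMC(x_m) − demand(x_m) = MEC(x_m) = 27.7432.
DWL = ½ × 3.9577 × 27.7432 = 54.8996.

DWL = $54.90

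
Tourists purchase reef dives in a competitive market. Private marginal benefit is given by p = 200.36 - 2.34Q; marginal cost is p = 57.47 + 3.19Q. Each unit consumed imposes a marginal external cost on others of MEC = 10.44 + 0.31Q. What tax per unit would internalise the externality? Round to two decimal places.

tax = 17.47 per unit

Social marginal benefit = demand − MEC = 189.92 - 2.65Q.
Set SMB = MC: 189.92 - 2.65Q = 57.47 + 3.19Q → Q* = 22.6798.
The Pigouvian tax equals MEC at Q*: 10.44 + 0.31×22.6798 = 17.4707.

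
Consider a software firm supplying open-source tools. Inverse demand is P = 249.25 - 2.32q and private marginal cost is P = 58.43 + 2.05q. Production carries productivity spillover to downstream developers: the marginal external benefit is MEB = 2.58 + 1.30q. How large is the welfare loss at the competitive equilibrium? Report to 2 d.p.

DWL = 573.60

Market equilibrium (private): 58.43 + 2.05q = 249.25 - 2.32q → q_m = 43.6659.
Social marginal cost = private MC − MEB = 55.85 + 0.75q.
Set SMC = demand: 55.85 + 0.75q = 249.25 - 2.32q → q* = 62.9967.
Height of the DWL triangle at q_m is demand(q_m) − SMC(q_m) = MEB(q_m) = 59.3457.
DWL = ½ × 19.3308 × 59.3457 = 573.5999.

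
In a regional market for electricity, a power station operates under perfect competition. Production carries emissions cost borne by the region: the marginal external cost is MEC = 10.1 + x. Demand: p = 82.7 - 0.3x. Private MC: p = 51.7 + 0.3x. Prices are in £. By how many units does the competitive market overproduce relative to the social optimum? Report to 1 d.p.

Market equilibrium (private): 51.7 + 0.3x = 82.7 - 0.3x → x_m = 51.6667.
Social marginal cost = private MC + MEC = 61.8 + 1.3x.
Set SMC = demand: 61.8 + 1.3x = 82.7 - 0.3x → x* = 13.0625.
Gap = |51.6667 − 13.0625| = 38.6042.

38.6 units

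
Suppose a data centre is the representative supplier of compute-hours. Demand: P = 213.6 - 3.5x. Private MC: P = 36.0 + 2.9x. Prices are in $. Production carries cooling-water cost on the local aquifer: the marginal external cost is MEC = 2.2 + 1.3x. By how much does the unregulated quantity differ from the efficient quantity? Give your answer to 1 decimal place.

Market equilibrium (private): 36.0 + 2.9x = 213.6 - 3.5x → x_m = 27.7500.
Social marginal cost = private MC + MEC = 38.2 + 4.2x.
Set SMC = demand: 38.2 + 4.2x = 213.6 - 3.5x → x* = 22.7792.
Gap = |27.7500 − 22.7792| = 4.9708.

5.0 units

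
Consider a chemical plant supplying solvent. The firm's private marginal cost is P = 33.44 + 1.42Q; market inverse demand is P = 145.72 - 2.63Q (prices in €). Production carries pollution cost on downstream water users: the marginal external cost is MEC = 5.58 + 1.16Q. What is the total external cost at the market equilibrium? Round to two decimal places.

€600.48

Market equilibrium (private): 33.44 + 1.42Q = 145.72 - 2.63Q → Q_m = 27.7235.
Total external cost = ∫₀^{Q_m} (5.58 + 1.16Q) dQ = 5.58×27.7235 + ½×1.16×27.7235² = 600.4808.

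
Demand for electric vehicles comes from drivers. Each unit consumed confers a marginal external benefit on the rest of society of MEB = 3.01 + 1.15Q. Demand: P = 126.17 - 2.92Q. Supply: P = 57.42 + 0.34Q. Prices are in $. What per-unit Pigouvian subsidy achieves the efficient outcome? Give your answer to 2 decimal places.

Social marginal benefit = demand + MEB = 129.18 - 1.77Q.
Set SMB = MC: 129.18 - 1.77Q = 57.42 + 0.34Q → Q* = 34.0095.
The Pigouvian subsidy equals MEB at Q*: 3.01 + 1.15×34.0095 = 42.1209.

subsidy = $42.12 per unit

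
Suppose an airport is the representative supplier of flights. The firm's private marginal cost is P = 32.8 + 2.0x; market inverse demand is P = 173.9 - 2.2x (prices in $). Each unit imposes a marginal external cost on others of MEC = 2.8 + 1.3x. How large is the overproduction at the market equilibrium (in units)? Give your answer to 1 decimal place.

8.4 units

Market equilibrium (private): 32.8 + 2.0x = 173.9 - 2.2x → x_m = 33.5952.
Social marginal cost = private MC + MEC = 35.6 + 3.3x.
Set SMC = demand: 35.6 + 3.3x = 173.9 - 2.2x → x* = 25.1455.
Gap = |33.5952 − 25.1455| = 8.4497.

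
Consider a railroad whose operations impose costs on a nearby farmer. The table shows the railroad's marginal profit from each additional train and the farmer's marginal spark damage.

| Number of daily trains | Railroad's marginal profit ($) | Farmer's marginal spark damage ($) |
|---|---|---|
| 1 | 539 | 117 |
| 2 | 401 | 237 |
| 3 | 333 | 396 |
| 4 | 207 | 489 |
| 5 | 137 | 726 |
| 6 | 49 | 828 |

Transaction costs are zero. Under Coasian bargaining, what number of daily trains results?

Bargaining reaches the level where marginal profit last exceeds marginal spark damage.
That holds through level 2 (401 ≥ 237) but not at 3 (333 < 396).

2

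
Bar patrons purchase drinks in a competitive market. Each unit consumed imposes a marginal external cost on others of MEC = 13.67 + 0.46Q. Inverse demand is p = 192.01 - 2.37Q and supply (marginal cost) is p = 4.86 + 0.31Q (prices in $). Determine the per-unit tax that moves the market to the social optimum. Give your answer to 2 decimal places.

tax = $39.08 per unit

Social marginal benefit = demand − MEC = 178.34 - 2.83Q.
Set SMB = MC: 178.34 - 2.83Q = 4.86 + 0.31Q → Q* = 55.2484.
The Pigouvian tax equals MEC at Q*: 13.67 + 0.46×55.2484 = 39.0843.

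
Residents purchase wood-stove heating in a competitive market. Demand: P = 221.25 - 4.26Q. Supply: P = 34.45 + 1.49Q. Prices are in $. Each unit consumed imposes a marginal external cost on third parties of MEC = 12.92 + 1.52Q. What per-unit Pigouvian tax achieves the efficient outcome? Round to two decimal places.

Social marginal benefit = demand − MEC = 208.33 - 5.78Q.
Set SMB = MC: 208.33 - 5.78Q = 34.45 + 1.49Q → Q* = 23.9175.
The Pigouvian tax equals MEC at Q*: 12.92 + 1.52×23.9175 = 49.2746.

tax = $49.27 per unit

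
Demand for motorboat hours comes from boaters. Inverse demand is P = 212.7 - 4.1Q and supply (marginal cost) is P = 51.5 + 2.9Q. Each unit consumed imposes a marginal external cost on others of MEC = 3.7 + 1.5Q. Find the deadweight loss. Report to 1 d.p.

Market equilibrium (private): 51.5 + 2.9Q = 212.7 - 4.1Q → Q_m = 23.0286.
Social marginal benefit = demand − MEC = 209.0 - 5.6Q.
Set SMB = MC: 209.0 - 5.6Q = 51.5 + 2.9Q → Q* = 18.5294.
Height of the DWL triangle at Q_m is MC(Q_m) − SMB(Q_m) = MEC(Q_m) = 38.2429.
DWL = ½ × 4.4992 × 38.2429 = 86.0312.

DWL = 86.0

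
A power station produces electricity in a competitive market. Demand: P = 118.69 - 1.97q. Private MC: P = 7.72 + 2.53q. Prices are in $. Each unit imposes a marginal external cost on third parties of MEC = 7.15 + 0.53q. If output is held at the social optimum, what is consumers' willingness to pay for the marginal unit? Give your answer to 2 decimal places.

P = $78.03

Social marginal cost = private MC + MEC = 14.87 + 3.06q.
Set SMC = demand: 14.87 + 3.06q = 118.69 - 1.97q → q* = 20.6402.
Consumer price on the demand curve at q*: 118.69 − 1.97×20.6402 = 78.0288.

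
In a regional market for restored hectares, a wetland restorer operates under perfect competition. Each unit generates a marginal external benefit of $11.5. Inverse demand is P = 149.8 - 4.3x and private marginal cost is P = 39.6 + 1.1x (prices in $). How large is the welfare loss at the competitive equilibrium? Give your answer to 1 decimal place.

DWL = $12.2

Market equilibrium (private): 39.6 + 1.1x = 149.8 - 4.3x → x_m = 20.4074.
Social marginal cost = private MC − MEB = 28.1 + 1.1x.
Set SMC = demand: 28.1 + 1.1x = 149.8 - 4.3x → x* = 22.5370.
The welfare-loss triangle has base |x_m − x*| and height MEB(x_m) (the vertical gap between SMC and demand is zero at x* and MEB at x_m).
DWL = ½ × 2.1296 × 11.5000 = 12.2452.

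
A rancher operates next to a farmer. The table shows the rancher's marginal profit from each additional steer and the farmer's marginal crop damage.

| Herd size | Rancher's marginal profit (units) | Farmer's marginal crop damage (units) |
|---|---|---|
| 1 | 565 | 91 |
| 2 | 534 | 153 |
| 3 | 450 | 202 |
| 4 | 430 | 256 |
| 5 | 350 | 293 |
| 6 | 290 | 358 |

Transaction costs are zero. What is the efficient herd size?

Bargaining reaches the level where marginal profit last exceeds marginal crop damage.
That holds through level 5 (350 ≥ 293) but not at 6 (290 < 358).

5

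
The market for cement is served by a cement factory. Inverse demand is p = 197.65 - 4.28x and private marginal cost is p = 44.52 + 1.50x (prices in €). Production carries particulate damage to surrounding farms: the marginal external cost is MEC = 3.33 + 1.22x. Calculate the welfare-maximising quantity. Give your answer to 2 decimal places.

Social marginal cost = private MC + MEC = 47.85 + 2.72x.
Set SMC = demand: 47.85 + 2.72x = 197.65 - 4.28x → x* = 21.4000.

x* = 21.40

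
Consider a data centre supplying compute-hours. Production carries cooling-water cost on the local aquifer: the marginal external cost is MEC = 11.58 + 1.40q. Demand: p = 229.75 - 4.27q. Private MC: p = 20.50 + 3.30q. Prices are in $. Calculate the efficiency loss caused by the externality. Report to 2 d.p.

Market equilibrium (private): 20.50 + 3.30q = 229.75 - 4.27q → q_m = 27.6420.
Social marginal cost = private MC + MEC = 32.08 + 4.70q.
Set SMC = demand: 32.08 + 4.70q = 229.75 - 4.27q → q* = 22.0368.
Height of the DWL triangle at q_m is SMC(q_m) − demand(q_m) = MEC(q_m) = 50.2788.
DWL = ½ × 5.6052 × 50.2788 = 140.9114.

DWL = $140.91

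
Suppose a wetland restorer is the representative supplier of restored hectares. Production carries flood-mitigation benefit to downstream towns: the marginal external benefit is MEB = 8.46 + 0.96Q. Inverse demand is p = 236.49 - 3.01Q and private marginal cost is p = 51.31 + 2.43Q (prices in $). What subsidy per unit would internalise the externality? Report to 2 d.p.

Social marginal cost = private MC − MEB = 42.85 + 1.47Q.
Set SMC = demand: 42.85 + 1.47Q = 236.49 - 3.01Q → Q* = 43.2232.
The Pigouvian subsidy equals MEB at Q*: 8.46 + 0.96×43.2232 = 49.9543.

subsidy = $49.95 per unit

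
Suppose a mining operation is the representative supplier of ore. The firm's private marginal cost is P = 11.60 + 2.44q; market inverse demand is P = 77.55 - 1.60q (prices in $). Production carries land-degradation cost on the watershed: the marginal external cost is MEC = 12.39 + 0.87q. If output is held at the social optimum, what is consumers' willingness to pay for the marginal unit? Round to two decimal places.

Social marginal cost = private MC + MEC = 23.99 + 3.31q.
Set SMC = demand: 23.99 + 3.31q = 77.55 - 1.60q → q* = 10.9084.
Consumer price on the demand curve at q*: 77.55 − 1.60×10.9084 = 60.0966.

P = $60.10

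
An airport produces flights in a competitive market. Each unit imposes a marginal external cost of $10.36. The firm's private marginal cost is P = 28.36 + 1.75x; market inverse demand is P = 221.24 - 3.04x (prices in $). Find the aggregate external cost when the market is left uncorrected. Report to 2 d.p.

Market equilibrium (private): 28.36 + 1.75x = 221.24 - 3.04x → x_m = 40.2672.
Total external cost = MEC × x_m = 10.36 × 40.2672 = 417.1682.

$417.17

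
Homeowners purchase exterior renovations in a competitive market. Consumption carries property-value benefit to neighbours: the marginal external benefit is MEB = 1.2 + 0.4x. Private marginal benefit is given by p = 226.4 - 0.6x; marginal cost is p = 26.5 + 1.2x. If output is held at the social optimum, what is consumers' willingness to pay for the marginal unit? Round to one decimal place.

P = 140.2

Social marginal benefit = demand + MEB = 227.6 - 0.2x.
Set SMB = MC: 227.6 - 0.2x = 26.5 + 1.2x → x* = 143.6429.
Consumer price on the demand curve at x*: 226.4 − 0.6×143.6429 = 140.2143.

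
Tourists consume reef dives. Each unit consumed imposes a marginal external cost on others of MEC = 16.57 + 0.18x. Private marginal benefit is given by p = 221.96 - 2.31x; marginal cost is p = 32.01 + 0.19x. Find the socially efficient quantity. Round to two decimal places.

x* = 64.69

Social marginal benefit = demand − MEC = 205.39 - 2.49x.
Set SMB = MC: 205.39 - 2.49x = 32.01 + 0.19x → x* = 64.6940.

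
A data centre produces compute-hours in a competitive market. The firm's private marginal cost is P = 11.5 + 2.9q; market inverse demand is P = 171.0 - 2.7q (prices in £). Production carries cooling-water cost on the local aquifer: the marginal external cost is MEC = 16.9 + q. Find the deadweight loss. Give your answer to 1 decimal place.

Market equilibrium (private): 11.5 + 2.9q = 171.0 - 2.7q → q_m = 28.4821.
Social marginal cost = private MC + MEC = 28.4 + 3.9q.
Set SMC = demand: 28.4 + 3.9q = 171.0 - 2.7q → q* = 21.6061.
Height of the DWL triangle at q_m is SMC(q_m) − demand(q_m) = MEC(q_m) = 45.3821.
DWL = ½ × 6.8760 × 45.3821 = 156.0237.

DWL = £156.0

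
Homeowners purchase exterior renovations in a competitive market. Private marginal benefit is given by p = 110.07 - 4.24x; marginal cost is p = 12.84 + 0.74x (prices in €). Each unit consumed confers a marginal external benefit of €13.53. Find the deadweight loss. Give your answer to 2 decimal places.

Market equilibrium (private): 12.84 + 0.74x = 110.07 - 4.24x → x_m = 19.5241.
Social marginal benefit = demand + MEB = 123.60 - 4.24x.
Set SMB = MC: 123.60 - 4.24x = 12.84 + 0.74x → x* = 22.2410.
Height of the DWL triangle at x_m is SMB(x_m) − MC(x_m) = MEB(x_m) = 13.5300.
DWL = ½ × 2.7169 × 13.5300 = 18.3798.

DWL = €18.38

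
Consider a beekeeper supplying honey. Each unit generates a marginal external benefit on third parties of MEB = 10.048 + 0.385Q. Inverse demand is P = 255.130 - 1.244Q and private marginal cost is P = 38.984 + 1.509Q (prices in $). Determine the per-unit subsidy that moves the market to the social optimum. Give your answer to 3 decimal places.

Social marginal cost = private MC − MEB = 28.936 + 1.124Q.
Set SMC = demand: 28.936 + 1.124Q = 255.130 - 1.244Q → Q* = 95.5211.
The Pigouvian subsidy equals MEB at Q*: 10.048 + 0.385×95.5211 = 46.8236.

subsidy = $46.824 per unit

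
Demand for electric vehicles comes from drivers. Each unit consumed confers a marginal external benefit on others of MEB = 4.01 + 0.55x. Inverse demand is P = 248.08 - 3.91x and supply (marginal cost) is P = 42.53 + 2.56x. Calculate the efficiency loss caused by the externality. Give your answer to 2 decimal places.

Market equilibrium (private): 42.53 + 2.56x = 248.08 - 3.91x → x_m = 31.7697.
Social marginal benefit = demand + MEB = 252.09 - 3.36x.
Set SMB = MC: 252.09 - 3.36x = 42.53 + 2.56x → x* = 35.3986.
The loss is the area between SMB and MC from x* to x_m; with linear curves that's a triangle of height MEB(x_m).
DWL = ½ × 3.6289 × 21.4833 = 38.9804.

DWL = 38.98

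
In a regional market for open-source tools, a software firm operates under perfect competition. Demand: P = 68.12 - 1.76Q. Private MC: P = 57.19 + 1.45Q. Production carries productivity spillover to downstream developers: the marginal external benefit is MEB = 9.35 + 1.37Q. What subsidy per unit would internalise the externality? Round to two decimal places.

Social marginal cost = private MC − MEB = 47.84 + 0.08Q.
Set SMC = demand: 47.84 + 0.08Q = 68.12 - 1.76Q → Q* = 11.0217.
The Pigouvian subsidy equals MEB at Q*: 9.35 + 1.37×11.0217 = 24.4497.

subsidy = 24.45 per unit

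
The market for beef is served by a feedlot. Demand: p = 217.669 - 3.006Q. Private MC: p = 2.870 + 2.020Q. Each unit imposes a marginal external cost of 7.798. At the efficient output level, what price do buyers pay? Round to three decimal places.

Social marginal cost = private MC + MEC = 10.668 + 2.020Q.
Set SMC = demand: 10.668 + 2.020Q = 217.669 - 3.006Q → Q* = 41.1860.
Consumer price on the demand curve at Q*: 217.669 − 3.006×41.1860 = 93.8639.

P = 93.864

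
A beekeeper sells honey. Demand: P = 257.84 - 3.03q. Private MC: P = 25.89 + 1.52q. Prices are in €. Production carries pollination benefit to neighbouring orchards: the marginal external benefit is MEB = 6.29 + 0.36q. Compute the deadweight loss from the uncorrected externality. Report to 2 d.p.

DWL = €72.46

Market equilibrium (private): 25.89 + 1.52q = 257.84 - 3.03q → q_m = 50.9780.
Social marginal cost = private MC − MEB = 19.60 + 1.16q.
Set SMC = demand: 19.60 + 1.16q = 257.84 - 3.03q → q* = 56.8592.
The loss is the area between SMC and demand from q* to q_m; with linear curves that's a triangle of height MEB(q_m).
DWL = ½ × 5.8812 × 24.6421 = 72.4626.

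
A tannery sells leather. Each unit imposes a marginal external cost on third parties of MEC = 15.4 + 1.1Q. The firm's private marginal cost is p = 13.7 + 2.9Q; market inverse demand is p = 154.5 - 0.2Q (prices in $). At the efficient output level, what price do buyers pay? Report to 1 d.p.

Social marginal cost = private MC + MEC = 29.1 + 4.0Q.
Set SMC = demand: 29.1 + 4.0Q = 154.5 - 0.2Q → Q* = 29.8571.
Consumer price on the demand curve at Q*: 154.5 − 0.2×29.8571 = 148.5286.

P = $148.5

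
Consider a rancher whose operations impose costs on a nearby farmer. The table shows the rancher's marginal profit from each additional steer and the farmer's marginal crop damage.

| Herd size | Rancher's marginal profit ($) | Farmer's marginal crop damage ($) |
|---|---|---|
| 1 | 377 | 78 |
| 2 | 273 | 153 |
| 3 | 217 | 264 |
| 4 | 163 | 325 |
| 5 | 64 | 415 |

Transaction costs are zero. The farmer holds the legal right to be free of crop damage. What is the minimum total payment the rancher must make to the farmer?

$231

Efficient level: marginal profit ≥ marginal crop damage through level 2, so k* = 2.
With the farmer holding the right, the rancher must at least compensate total damage at k*: 78 + 153 = 231.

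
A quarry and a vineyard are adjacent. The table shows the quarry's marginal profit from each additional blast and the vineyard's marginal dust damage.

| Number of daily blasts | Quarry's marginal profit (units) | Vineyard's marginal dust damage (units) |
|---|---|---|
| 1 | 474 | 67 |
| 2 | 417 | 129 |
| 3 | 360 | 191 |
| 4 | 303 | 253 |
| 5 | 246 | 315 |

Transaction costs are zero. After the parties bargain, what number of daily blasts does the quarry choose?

4

Bargaining reaches the level where marginal profit last exceeds marginal dust damage.
That holds through level 4 (303 ≥ 253) but not at 5 (246 < 315).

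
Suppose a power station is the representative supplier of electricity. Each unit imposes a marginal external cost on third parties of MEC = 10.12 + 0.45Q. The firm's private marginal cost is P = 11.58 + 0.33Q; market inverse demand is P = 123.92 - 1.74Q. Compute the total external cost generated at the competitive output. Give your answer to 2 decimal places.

Market equilibrium (private): 11.58 + 0.33Q = 123.92 - 1.74Q → Q_m = 54.2705.
Total external cost = ∫₀^{Q_m} (10.12 + 0.45Q) dQ = 10.12×54.2705 + ½×0.45×54.2705² = 1211.9071.

1211.91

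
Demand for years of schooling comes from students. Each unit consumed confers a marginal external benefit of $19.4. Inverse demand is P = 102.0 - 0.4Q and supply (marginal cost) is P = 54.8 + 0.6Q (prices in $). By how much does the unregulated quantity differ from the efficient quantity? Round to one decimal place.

Market equilibrium (private): 54.8 + 0.6Q = 102.0 - 0.4Q → Q_m = 47.2000.
Social marginal benefit = demand + MEB = 121.4 - 0.4Q.
Set SMB = MC: 121.4 - 0.4Q = 54.8 + 0.6Q → Q* = 66.6000.
Gap = |47.2000 − 66.6000| = 19.4000.

19.4 units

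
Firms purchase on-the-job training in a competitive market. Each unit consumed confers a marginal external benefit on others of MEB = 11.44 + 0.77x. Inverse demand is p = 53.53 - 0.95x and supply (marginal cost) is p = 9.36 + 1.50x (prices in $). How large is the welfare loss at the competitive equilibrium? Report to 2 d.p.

DWL = $190.83

Market equilibrium (private): 9.36 + 1.50x = 53.53 - 0.95x → x_m = 18.0286.
Social marginal benefit = demand + MEB = 64.97 - 0.18x.
Set SMB = MC: 64.97 - 0.18x = 9.36 + 1.50x → x* = 33.1012.
The welfare-loss triangle has base |x_m − x*| and height MEB(x_m) (the vertical gap between SMB and MC is zero at x* and MEB at x_m).
DWL = ½ × 15.0726 × 25.3220 = 190.8342.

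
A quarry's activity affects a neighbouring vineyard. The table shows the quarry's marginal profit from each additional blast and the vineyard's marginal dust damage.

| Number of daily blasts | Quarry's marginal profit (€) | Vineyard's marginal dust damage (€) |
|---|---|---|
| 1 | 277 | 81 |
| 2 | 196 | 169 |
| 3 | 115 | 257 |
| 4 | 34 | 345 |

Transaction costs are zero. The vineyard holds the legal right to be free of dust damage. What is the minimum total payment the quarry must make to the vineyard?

€250

Efficient level: marginal profit ≥ marginal dust damage through level 2, so k* = 2.
With the vineyard holding the right, the quarry must at least compensate total damage at k*: 81 + 169 = 250.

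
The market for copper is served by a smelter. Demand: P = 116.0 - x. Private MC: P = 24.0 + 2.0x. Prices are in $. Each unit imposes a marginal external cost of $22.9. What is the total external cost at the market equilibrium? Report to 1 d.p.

Market equilibrium (private): 24.0 + 2.0x = 116.0 - x → x_m = 30.6667.
Total external cost = MEC × x_m = 22.9 × 30.6667 = 702.2674.

$702.3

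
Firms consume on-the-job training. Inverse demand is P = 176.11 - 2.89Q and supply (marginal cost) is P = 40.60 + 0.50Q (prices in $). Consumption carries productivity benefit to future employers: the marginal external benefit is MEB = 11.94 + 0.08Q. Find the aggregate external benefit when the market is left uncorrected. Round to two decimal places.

Market equilibrium (private): 40.60 + 0.50Q = 176.11 - 2.89Q → Q_m = 39.9735.
Total external benefit = ∫₀^{Q_m} (11.94 + 0.08Q) dQ = 11.94×39.9735 + ½×0.08×39.9735² = 541.1988.

$541.20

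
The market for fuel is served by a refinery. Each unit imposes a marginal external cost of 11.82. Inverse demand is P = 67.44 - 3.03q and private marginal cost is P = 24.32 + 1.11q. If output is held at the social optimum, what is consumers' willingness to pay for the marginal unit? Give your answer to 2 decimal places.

P = 44.53

Social marginal cost = private MC + MEC = 36.14 + 1.11q.
Set SMC = demand: 36.14 + 1.11q = 67.44 - 3.03q → q* = 7.5604.
Consumer price on the demand curve at q*: 67.44 − 3.03×7.5604 = 44.5320.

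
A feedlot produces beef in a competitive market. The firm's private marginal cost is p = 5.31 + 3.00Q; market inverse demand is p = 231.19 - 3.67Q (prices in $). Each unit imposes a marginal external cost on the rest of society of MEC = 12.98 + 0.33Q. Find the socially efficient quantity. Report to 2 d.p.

Q* = 30.41

Social marginal cost = private MC + MEC = 18.29 + 3.33Q.
Set SMC = demand: 18.29 + 3.33Q = 231.19 - 3.67Q → Q* = 30.4143.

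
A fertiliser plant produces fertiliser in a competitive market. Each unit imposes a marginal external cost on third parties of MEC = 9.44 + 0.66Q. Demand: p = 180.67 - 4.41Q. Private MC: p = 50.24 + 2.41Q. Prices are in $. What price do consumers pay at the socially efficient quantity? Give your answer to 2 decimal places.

Social marginal cost = private MC + MEC = 59.68 + 3.07Q.
Set SMC = demand: 59.68 + 3.07Q = 180.67 - 4.41Q → Q* = 16.1751.
Consumer price on the demand curve at Q*: 180.67 − 4.41×16.1751 = 109.3378.

P = $109.34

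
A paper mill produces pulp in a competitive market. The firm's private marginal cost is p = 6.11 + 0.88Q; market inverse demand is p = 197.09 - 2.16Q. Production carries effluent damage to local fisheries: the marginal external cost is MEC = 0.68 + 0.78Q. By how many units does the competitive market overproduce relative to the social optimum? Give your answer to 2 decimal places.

13.01 units

Market equilibrium (private): 6.11 + 0.88Q = 197.09 - 2.16Q → Q_m = 62.8224.
Social marginal cost = private MC + MEC = 6.79 + 1.66Q.
Set SMC = demand: 6.79 + 1.66Q = 197.09 - 2.16Q → Q* = 49.8168.
Gap = |62.8224 − 49.8168| = 13.0056.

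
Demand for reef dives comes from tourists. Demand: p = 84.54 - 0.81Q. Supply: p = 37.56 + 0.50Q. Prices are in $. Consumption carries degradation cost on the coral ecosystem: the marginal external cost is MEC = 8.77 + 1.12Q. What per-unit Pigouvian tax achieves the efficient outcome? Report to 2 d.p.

Social marginal benefit = demand − MEC = 75.77 - 1.93Q.
Set SMB = MC: 75.77 - 1.93Q = 37.56 + 0.50Q → Q* = 15.7243.
The Pigouvian tax equals MEC at Q*: 8.77 + 1.12×15.7243 = 26.3812.

tax = $26.38 per unit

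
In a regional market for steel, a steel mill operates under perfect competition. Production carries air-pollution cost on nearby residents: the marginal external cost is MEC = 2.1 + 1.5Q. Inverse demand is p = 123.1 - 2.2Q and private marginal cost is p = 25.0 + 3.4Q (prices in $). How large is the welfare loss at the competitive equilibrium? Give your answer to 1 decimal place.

DWL = $56.7

Market equilibrium (private): 25.0 + 3.4Q = 123.1 - 2.2Q → Q_m = 17.5179.
Social marginal cost = private MC + MEC = 27.1 + 4.9Q.
Set SMC = demand: 27.1 + 4.9Q = 123.1 - 2.2Q → Q* = 13.5211.
The welfare-loss triangle has base |Q_m − Q*| and height MEC(Q_m) (the vertical gap between SMC and demand is zero at Q* and MEC at Q_m).
DWL = ½ × 3.9968 × 28.3768 = 56.7082.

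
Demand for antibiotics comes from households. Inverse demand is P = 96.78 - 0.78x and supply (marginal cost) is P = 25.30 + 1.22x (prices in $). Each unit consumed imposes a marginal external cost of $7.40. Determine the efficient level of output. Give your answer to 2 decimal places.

x* = 32.04

Social marginal benefit = demand − MEC = 89.38 - 0.78x.
Set SMB = MC: 89.38 - 0.78x = 25.30 + 1.22x → x* = 32.0400.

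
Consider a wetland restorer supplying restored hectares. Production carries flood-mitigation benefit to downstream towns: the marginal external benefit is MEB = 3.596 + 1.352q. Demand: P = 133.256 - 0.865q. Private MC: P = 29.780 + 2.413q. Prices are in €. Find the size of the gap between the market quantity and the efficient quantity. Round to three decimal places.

Market equilibrium (private): 29.780 + 2.413q = 133.256 - 0.865q → q_m = 31.5668.
Social marginal cost = private MC − MEB = 26.184 + 1.061q.
Set SMC = demand: 26.184 + 1.061q = 133.256 - 0.865q → q* = 55.5929.
Gap = |31.5668 − 55.5929| = 24.0261.

24.026 units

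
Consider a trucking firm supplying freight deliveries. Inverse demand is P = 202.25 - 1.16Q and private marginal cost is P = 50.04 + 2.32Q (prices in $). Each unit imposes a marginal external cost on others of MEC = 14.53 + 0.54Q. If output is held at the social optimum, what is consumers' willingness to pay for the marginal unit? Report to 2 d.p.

Social marginal cost = private MC + MEC = 64.57 + 2.86Q.
Set SMC = demand: 64.57 + 2.86Q = 202.25 - 1.16Q → Q* = 34.2488.
Consumer price on the demand curve at Q*: 202.25 − 1.16×34.2488 = 162.5214.

P = $162.52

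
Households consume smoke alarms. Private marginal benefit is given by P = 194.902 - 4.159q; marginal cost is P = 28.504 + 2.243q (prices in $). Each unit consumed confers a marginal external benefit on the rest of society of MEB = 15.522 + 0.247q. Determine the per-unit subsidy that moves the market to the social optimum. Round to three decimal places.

subsidy = $22.822 per unit

Social marginal benefit = demand + MEB = 210.424 - 3.912q.
Set SMB = MC: 210.424 - 3.912q = 28.504 + 2.243q → q* = 29.5565.
The Pigouvian subsidy equals MEB at q*: 15.522 + 0.247×29.5565 = 22.8225.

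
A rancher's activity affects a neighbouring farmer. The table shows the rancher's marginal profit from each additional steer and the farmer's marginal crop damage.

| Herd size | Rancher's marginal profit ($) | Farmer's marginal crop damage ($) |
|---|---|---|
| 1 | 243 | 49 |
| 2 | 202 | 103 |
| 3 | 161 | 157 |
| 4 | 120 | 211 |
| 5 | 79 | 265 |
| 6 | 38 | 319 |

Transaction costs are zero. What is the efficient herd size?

3

Bargaining reaches the level where marginal profit last exceeds marginal crop damage.
That holds through level 3 (161 ≥ 157) but not at 4 (120 < 211).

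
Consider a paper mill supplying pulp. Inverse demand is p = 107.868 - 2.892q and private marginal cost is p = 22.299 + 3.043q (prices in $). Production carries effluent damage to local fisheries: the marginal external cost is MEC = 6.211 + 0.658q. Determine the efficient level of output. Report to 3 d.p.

q* = 12.037

Social marginal cost = private MC + MEC = 28.510 + 3.701q.
Set SMC = demand: 28.510 + 3.701q = 107.868 - 2.892q → q* = 12.0367.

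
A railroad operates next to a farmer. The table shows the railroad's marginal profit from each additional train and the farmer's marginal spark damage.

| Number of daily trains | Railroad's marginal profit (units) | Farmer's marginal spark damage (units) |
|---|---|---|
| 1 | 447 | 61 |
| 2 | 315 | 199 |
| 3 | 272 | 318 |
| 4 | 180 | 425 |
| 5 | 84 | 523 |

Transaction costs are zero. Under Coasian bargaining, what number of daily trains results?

Bargaining reaches the level where marginal profit last exceeds marginal spark damage.
That holds through level 2 (315 ≥ 199) but not at 3 (272 < 318).

2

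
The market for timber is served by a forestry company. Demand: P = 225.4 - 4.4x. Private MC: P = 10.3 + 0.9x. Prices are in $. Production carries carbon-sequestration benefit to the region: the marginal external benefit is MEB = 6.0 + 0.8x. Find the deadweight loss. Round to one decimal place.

DWL = $164.4

Market equilibrium (private): 10.3 + 0.9x = 225.4 - 4.4x → x_m = 40.5849.
Social marginal cost = private MC − MEB = 4.3 + 0.1x.
Set SMC = demand: 4.3 + 0.1x = 225.4 - 4.4x → x* = 49.1333.
The loss is the area between SMC and demand from x* to x_m; with linear curves that's a triangle of height MEB(x_m).
DWL = ½ × 8.5484 × 38.4679 = 164.4195.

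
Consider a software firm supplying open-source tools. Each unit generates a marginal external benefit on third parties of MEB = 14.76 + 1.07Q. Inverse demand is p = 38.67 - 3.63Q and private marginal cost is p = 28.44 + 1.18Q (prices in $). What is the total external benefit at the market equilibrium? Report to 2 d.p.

$33.81

Market equilibrium (private): 28.44 + 1.18Q = 38.67 - 3.63Q → Q_m = 2.1268.
Total external benefit = ∫₀^{Q_m} (14.76 + 1.07Q) dQ = 14.76×2.1268 + ½×1.07×2.1268² = 33.8115.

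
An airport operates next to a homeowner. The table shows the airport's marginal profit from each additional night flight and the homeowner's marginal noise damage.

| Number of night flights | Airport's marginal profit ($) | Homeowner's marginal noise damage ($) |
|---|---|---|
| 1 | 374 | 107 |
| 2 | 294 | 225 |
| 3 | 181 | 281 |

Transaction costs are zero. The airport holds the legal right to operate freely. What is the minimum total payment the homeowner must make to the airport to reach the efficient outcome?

Left alone the airport would choose level 3 (marginal profit stays positive).
Efficient level: k* = 2 (marginal profit ≥ marginal noise damage through 2).
The homeowner must at least cover the airport's forgone profit from cutting 3→2: 181 = 181.

$181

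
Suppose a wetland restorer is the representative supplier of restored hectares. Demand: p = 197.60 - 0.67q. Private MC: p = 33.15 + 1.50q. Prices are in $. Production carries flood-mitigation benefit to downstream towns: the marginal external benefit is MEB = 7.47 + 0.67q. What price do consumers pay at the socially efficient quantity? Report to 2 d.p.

P = $120.81

Social marginal cost = private MC − MEB = 25.68 + 0.83q.
Set SMC = demand: 25.68 + 0.83q = 197.60 - 0.67q → q* = 114.6133.
Consumer price on the demand curve at q*: 197.60 − 0.67×114.6133 = 120.8091.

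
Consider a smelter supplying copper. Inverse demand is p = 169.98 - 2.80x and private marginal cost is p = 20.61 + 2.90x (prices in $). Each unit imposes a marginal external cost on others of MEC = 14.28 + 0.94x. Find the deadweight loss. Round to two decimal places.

DWL = $114.02

Market equilibrium (private): 20.61 + 2.90x = 169.98 - 2.80x → x_m = 26.2053.
Social marginal cost = private MC + MEC = 34.89 + 3.84x.
Set SMC = demand: 34.89 + 3.84x = 169.98 - 2.80x → x* = 20.3449.
The welfare-loss triangle has base |x_m − x*| and height MEC(x_m) (the vertical gap between SMC and demand is zero at x* and MEC at x_m).
DWL = ½ × 5.8604 × 38.9129 = 114.0226.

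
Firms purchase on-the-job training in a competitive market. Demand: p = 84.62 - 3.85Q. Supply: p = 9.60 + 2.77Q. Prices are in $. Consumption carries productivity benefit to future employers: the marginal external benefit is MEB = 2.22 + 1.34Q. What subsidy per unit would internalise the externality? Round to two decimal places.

Social marginal benefit = demand + MEB = 86.84 - 2.51Q.
Set SMB = MC: 86.84 - 2.51Q = 9.60 + 2.77Q → Q* = 14.6288.
The Pigouvian subsidy equals MEB at Q*: 2.22 + 1.34×14.6288 = 21.8226.

subsidy = $21.82 per unit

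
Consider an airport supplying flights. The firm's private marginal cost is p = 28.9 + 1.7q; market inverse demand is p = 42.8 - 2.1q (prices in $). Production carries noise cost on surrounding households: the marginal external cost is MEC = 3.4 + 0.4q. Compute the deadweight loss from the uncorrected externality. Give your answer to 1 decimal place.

DWL = $2.8

Market equilibrium (private): 28.9 + 1.7q = 42.8 - 2.1q → q_m = 3.6579.
Social marginal cost = private MC + MEC = 32.3 + 2.1q.
Set SMC = demand: 32.3 + 2.1q = 42.8 - 2.1q → q* = 2.5000.
The welfare-loss triangle has base |q_m − q*| and height MEC(q_m) (the vertical gap between SMC and demand is zero at q* and MEC at q_m).
DWL = ½ × 1.1579 × 4.8632 = 2.8155.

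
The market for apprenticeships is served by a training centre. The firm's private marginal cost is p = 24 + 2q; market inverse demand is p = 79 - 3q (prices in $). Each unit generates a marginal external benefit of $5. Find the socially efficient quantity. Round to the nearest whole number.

Social marginal cost = private MC − MEB = 19 + 2q.
Set SMC = demand: 19 + 2q = 79 - 3q → q* = 12.0000.

q* = 12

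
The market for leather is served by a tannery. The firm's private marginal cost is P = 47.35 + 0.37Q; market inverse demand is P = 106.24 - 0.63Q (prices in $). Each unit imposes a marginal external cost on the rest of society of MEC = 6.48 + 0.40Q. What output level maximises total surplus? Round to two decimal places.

Social marginal cost = private MC + MEC = 53.83 + 0.77Q.
Set SMC = demand: 53.83 + 0.77Q = 106.24 - 0.63Q → Q* = 37.4357.

Q* = 37.44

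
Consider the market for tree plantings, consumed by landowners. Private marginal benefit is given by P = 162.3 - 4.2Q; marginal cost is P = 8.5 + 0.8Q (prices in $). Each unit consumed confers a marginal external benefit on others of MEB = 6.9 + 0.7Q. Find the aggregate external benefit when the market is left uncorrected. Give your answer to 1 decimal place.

$543.4

Market equilibrium (private): 8.5 + 0.8Q = 162.3 - 4.2Q → Q_m = 30.7600.
Total external benefit = ∫₀^{Q_m} (6.9 + 0.7Q) dQ = 6.9×30.7600 + ½×0.7×30.7600² = 543.4062.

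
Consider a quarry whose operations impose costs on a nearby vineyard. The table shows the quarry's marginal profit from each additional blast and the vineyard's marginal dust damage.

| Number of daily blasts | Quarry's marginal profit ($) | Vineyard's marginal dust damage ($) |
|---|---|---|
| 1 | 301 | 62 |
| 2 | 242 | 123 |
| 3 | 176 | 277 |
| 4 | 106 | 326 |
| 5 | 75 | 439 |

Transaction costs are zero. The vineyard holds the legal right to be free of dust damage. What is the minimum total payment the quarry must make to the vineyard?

Efficient level: marginal profit ≥ marginal dust damage through level 2, so k* = 2.
With the vineyard holding the right, the quarry must at least compensate total damage at k*: 62 + 123 = 185.

$185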